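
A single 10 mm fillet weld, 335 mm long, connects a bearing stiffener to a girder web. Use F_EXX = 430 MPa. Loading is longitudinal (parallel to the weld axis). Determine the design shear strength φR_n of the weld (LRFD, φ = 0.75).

Effective throat t_e = 0.707 × 10 = 7.07 mm.
Total length L = 335 mm; A_we = 7.07 × 335 = 2368 mm².
F_nw = 0.6 F_EXX = 0.6 × 430 = 258 MPa.
φR_n = 0.75 × 258 × 2368 × 10⁻³ = 458.3 kN.

φR_n ≈ 458 kN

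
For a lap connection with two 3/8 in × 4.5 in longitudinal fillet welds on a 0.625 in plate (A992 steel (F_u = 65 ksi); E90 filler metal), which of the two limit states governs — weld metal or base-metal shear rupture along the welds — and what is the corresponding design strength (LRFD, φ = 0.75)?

φR_n ≈ 96.6 kip (weld metal governs)

E90XX → F_EXX = 90 ksi.
t_e = 0.707 × 0.375 = 0.2651 in; L = 9 in.
Weld metal: φR_n = 0.75 × 0.6 × 90 × 0.2651 × 9 = 96.64 kip.
Base metal (shear rupture): φR_n = 0.75 × 0.6 × 65 × 0.625 × 9 = 164.5 kip.
Governing: weld metal.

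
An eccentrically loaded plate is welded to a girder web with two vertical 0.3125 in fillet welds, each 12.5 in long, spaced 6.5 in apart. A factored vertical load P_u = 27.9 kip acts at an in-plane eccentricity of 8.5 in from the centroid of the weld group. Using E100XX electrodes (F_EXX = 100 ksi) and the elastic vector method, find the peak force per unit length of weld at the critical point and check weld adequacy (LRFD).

Total weld length L_w = 25 in. Treat welds as unit-width lines.
Polar moment about centroid: J = 2[d³/12 + d(b/2)²] = 2[12.5³/12 + 12.5×3.25²] = 589.6 in³.
Direct shear f_v = P/L_w = 27.9 / 25 = 1.116 kip/in (vertical).
Torsion M = P·e = 27.9 × 8.5 = 237.15 kip·in.
Critical point at (x, y) = (3.25, 6.25) from centroid. f_tx = M·y/J = 2.514 kip/in; f_ty = M·x/J = 1.307 kip/in.
Resultant f_max = √[f_tx² + (f_v + f_ty)²] = √[2.514² + (1.116 + 1.307)²] = 3.492 kip/in.
Capacity per unit length: φr_n = 0.75 × 0.6 × 100 × (0.707 × 0.3125) = 9.942 kip/in.
3.492 ≤ 9.942 → adequate.

f_max ≈ 3.49 kip/in; adequate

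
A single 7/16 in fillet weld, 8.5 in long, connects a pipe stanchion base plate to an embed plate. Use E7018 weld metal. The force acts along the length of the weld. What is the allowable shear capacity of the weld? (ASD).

R_n/Ω ≈ 55.2 kips

E70XX → F_EXX = 70 ksi.
Effective throat t_e = 0.707 × 0.4375 = 0.3093 in.
Total length L = 8.5 in; A_we = 0.3093 × 8.5 = 2.629 in².
F_nw = 0.6 F_EXX = 0.6 × 70 = 42 ksi.
R_n = 42 × 2.629 = 110.4 kips; R_n/Ω = 110.4/2.0 = 55.21 kips.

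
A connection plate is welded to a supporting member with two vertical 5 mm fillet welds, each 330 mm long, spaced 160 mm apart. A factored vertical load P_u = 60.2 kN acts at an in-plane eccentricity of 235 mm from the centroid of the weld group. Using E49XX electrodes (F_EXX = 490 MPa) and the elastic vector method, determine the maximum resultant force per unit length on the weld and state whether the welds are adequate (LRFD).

Total weld length L_w = 660 mm. Treat welds as unit-width lines.
Polar moment about centroid: J = 2[d³/12 + d(b/2)²] = 2[330³/12 + 330×80²] = 10210000 mm³.
Direct shear f_v = P/L_w = 60.2×10³ / 660 = 91.21 N/mm (vertical).
Torsion M = P·e = 60.2×10³ × 235 = 14147000 N·mm.
Critical point at (x, y) = (80, 165) from centroid. f_tx = M·y/J = 228.5 N/mm; f_ty = M·x/J = 110.8 N/mm.
Resultant f_max = √[f_tx² + (f_v + f_ty)²] = √[228.5² + (91.21 + 110.8)²] = 305 N/mm.
Capacity per unit length: φr_n = 0.75 × 0.6 × 490 × (0.707 × 5) = 779.5 N/mm.
305 ≤ 779.5 → adequate.

f_max ≈ 305 N/mm; adequate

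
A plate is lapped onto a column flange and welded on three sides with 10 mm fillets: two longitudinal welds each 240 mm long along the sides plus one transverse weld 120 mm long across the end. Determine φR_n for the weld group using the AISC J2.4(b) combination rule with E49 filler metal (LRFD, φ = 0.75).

E49XX → F_EXX = 490 MPa.
t_e = 0.707 × 10 = 7.07 mm.
R_nwl = 0.6 × 490 × 7.07 × 480 × 10⁻³ = 997.7 kN (longitudinal, 2 welds).
R_nwt = 0.6 × 490 × 7.07 × 120 × 10⁻³ = 249.4 kN (transverse, base value).
(i) R_nwl + R_nwt = 1247 kN; (ii) 0.85 R_nwl + 1.5 R_nwt = 1222 kN.
R_n = max = 1247 kN [governs: (i)]; φR_n = 935.4 kN.

φR_n ≈ 935 kN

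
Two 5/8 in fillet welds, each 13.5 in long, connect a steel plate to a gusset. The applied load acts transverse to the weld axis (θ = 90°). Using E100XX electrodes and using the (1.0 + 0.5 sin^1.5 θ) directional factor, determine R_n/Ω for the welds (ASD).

R_n/Ω ≈ 537 kips

E100XX → F_EXX = 100 ksi.
t_e = 0.707 × 0.625 = 0.4419 in; A_we = 0.4419 × 27 = 11.93 in².
Directional factor: 1.0 + 0.5 sin^1.5(90°) = 1.5.
F_nw = 0.6 × 100 × 1.5 = 90 ksi.
R_n/Ω = (90 × 11.93) / 2.0 = 536.9 kips.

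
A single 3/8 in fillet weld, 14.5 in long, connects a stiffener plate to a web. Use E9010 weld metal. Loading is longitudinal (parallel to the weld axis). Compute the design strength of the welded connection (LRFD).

φR_n ≈ 156 kips

E90XX → F_EXX = 90 ksi.
Effective throat t_e = 0.707 × 0.375 = 0.2651 in.
Total length L = 14.5 in; A_we = 0.2651 × 14.5 = 3.844 in².
F_nw = 0.6 F_EXX = 0.6 × 90 = 54 ksi.
φR_n = 0.75 × 54 × 3.844 = 155.7 kips.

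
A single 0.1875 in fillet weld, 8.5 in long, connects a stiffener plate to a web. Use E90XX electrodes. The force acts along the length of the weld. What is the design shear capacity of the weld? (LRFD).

E90XX → F_EXX = 90 ksi.
Effective throat t_e = 0.707 × 0.1875 = 0.1326 in.
Total length L = 8.5 in; A_we = 0.1326 × 8.5 = 1.127 in².
F_nw = 0.6 F_EXX = 0.6 × 90 = 54 ksi.
φR_n = 0.75 × 54 × 1.127 = 45.63 kip.

φR_n ≈ 45.6 kip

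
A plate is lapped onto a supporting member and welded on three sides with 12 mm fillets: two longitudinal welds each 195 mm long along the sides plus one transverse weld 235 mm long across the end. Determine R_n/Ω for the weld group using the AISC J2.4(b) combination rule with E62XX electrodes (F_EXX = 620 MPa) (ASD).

R_n/Ω ≈ 1080 kN

t_e = 0.707 × 12 = 8.484 mm.
R_nwl = 0.6 × 620 × 8.484 × 390 × 10⁻³ = 1231 kN (longitudinal, 2 welds).
R_nwt = 0.6 × 620 × 8.484 × 235 × 10⁻³ = 741.7 kN (transverse, base value).
(i) R_nwl + R_nwt = 1973 kN; (ii) 0.85 R_nwl + 1.5 R_nwt = 2159 kN.
R_n = max = 2159 kN [governs: (ii)]; R_n/Ω = 1079 kN.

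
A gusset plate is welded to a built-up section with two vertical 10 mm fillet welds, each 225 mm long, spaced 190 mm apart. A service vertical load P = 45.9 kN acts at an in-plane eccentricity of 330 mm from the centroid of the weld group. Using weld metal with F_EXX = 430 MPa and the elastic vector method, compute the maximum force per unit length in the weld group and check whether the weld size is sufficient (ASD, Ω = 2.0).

f_max ≈ 447 N/mm; adequate

Total weld length L_w = 450 mm. Treat welds as unit-width lines.
Polar moment about centroid: J = 2[d³/12 + d(b/2)²] = 2[225³/12 + 225×95²] = 5960000 mm³.
Direct shear f_v = P/L_w = 45.9×10³ / 450 = 102 N/mm (vertical).
Torsion M = P·e = 45.9×10³ × 330 = 15147000 N·mm.
Critical point at (x, y) = (95, 112.5) from centroid. f_tx = M·y/J = 285.9 N/mm; f_ty = M·x/J = 241.4 N/mm.
Resultant f_max = √[f_tx² + (f_v + f_ty)²] = √[285.9² + (102 + 241.4)²] = 446.9 N/mm.
Capacity per unit length: r_n/Ω = (1/2.0) × 0.6 × 430 × (0.707 × 10) = 912 N/mm.
446.9 ≤ 912 → adequate.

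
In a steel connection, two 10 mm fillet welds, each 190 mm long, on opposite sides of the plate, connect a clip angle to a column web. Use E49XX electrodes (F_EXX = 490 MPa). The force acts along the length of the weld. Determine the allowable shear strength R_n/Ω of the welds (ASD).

Effective throat t_e = 0.707 × 10 = 7.07 mm.
Total length L = 380 mm; A_we = 7.07 × 380 = 2687 mm².
F_nw = 0.6 F_EXX = 0.6 × 490 = 294 MPa.
R_n = 294 × 2687 × 10⁻³ = 789.9 kN; R_n/Ω = 789.9/2.0 = 394.9 kN.

R_n/Ω ≈ 395 kN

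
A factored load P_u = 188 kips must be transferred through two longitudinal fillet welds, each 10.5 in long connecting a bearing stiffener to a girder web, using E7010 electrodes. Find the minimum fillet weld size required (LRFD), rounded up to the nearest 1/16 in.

E70XX → F_EXX = 70 ksi.
Total weld length L = 21 in.
Required throat t_e = P_u / (φ × 0.6 F_EXX × L) = 188 / (0.75 × 0.6 × 70 × 21) = 0.2842 in.
Required leg w = t_e / 0.707 = 0.402 in → use 7/16 in.

w = 7/16 in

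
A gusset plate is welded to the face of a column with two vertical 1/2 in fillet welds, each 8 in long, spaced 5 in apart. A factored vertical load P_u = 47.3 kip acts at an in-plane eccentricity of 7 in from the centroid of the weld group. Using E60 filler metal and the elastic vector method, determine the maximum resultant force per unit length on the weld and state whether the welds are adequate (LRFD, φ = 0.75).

f_max ≈ 10.3 kip/in; NOT adequate

E60XX → F_EXX = 60 ksi.
Total weld length L_w = 16 in. Treat welds as unit-width lines.
Polar moment about centroid: J = 2[d³/12 + d(b/2)²] = 2[8³/12 + 8×2.5²] = 185.3 in³.
Direct shear f_v = P/L_w = 47.3 / 16 = 2.956 kip/in (vertical).
Torsion M = P·e = 47.3 × 7 = 331.1 kip·in.
Critical point at (x, y) = (2.5, 4) from centroid. f_tx = M·y/J = 7.146 kip/in; f_ty = M·x/J = 4.466 kip/in.
Resultant f_max = √[f_tx² + (f_v + f_ty)²] = √[7.146² + (2.956 + 4.466)²] = 10.3 kip/in.
Capacity per unit length: φr_n = 0.75 × 0.6 × 60 × (0.707 × 0.5) = 9.544 kip/in.
10.3 > 9.544 → NOT adequate.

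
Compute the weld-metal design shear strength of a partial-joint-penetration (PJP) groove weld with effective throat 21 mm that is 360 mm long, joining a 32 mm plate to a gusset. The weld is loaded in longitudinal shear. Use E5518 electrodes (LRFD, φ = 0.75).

E55XX → F_EXX = 550 MPa.
Effective throat (given) t_e = 21 mm.
A_we = 21 × 360 = 7560 mm².
F_nw = 0.6 F_EXX = 330 MPa.
φR_n = 0.75 × 330 × 7560 × 10⁻³ = 1871 kN.

φR_n ≈ 1870 kN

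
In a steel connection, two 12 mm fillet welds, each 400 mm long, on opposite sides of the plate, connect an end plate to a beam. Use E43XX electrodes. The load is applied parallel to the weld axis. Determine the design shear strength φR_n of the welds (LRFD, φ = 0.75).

E43XX → F_EXX = 430 MPa.
Effective throat t_e = 0.707 × 12 = 8.484 mm.
Total length L = 800 mm; A_we = 8.484 × 800 = 6787 mm².
F_nw = 0.6 F_EXX = 0.6 × 430 = 258 MPa.
φR_n = 0.75 × 258 × 6787 × 10⁻³ = 1313 kN.

φR_n ≈ 1310 kN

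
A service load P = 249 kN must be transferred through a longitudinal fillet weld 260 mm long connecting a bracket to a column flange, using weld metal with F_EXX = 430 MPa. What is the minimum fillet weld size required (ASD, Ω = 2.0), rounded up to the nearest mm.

Total weld length L = 260 mm.
Required throat t_e = P × Ω / (0.6 F_EXX × L) = 249 × 2.0 / (0.6 × 430 × 260 × 10⁻³) = 7.424 mm.
Required leg w = t_e / 0.707 = 10.5 mm → use 11 mm.

w = 11 mm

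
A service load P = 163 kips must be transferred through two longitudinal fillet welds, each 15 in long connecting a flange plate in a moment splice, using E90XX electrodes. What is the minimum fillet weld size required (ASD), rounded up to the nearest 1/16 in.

w = 5/16 in

E90XX → F_EXX = 90 ksi.
Total weld length L = 30 in.
Required throat t_e = P × Ω / (0.6 F_EXX × L) = 163 × 2.0 / (0.6 × 90 × 30) = 0.2012 in.
Required leg w = t_e / 0.707 = 0.2846 in → use 5/16 in.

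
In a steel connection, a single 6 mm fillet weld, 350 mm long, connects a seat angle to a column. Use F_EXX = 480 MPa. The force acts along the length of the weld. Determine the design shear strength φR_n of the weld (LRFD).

Effective throat t_e = 0.707 × 6 = 4.242 mm.
Total length L = 350 mm; A_we = 4.242 × 350 = 1485 mm².
F_nw = 0.6 F_EXX = 0.6 × 480 = 288 MPa.
φR_n = 0.75 × 288 × 1485 × 10⁻³ = 320.7 kN.

φR_n ≈ 321 kN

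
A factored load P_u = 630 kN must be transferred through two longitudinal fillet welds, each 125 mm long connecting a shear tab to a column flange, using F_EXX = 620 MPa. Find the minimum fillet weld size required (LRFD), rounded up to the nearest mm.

w = 13 mm

Total weld length L = 250 mm.
Required throat t_e = P_u / (φ × 0.6 F_EXX × L) = 630 / (0.75 × 0.6 × 620 × 250 × 10⁻³) = 9.032 mm.
Required leg w = t_e / 0.707 = 12.78 mm → use 13 mm.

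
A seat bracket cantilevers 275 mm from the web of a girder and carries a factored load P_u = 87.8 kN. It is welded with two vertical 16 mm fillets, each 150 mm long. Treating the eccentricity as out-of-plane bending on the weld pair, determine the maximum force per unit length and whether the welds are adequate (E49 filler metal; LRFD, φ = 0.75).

f_max ≈ 3230 N/mm; NOT adequate

E49XX → F_EXX = 490 MPa.
L_w = 2 × 150 = 300 mm; section modulus (unit throat) S = 2 × L²/6 = 7500 mm².
Direct shear f_v = P/L_w = 87.8×10³/300 = 292.7 N/mm.
Moment M = P × e = 87.8×10³ × 275 = 24145000 N·mm; bending f_b = M/S = 3219 N/mm.
f_max = √(f_v² + f_b²) = √(292.7² + 3219²) = 3233 N/mm.
φr_n = 0.75 × 0.6 × 490 × (0.707 × 16) = 2494 N/mm → NOT adequate.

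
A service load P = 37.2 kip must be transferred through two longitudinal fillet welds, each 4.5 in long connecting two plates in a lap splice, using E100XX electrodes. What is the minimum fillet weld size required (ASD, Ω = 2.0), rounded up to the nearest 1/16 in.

w = 1/4 in

E100XX → F_EXX = 100 ksi.
Total weld length L = 9 in.
Required throat t_e = P × Ω / (0.6 F_EXX × L) = 37.2 × 2.0 / (0.6 × 100 × 9) = 0.1378 in.
Required leg w = t_e / 0.707 = 0.1949 in → use 1/4 in.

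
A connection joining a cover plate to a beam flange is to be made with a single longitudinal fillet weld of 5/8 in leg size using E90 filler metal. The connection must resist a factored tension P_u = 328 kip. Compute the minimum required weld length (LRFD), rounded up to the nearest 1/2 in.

L = 18.5 in

E90XX → F_EXX = 90 ksi.
Throat t_e = 0.707 × 0.625 = 0.4419 in.
φr_n = 0.75 × 0.6 × 90 × 0.4419 = 17.9 kip/in.
L_req = P_u / φr_n = 328 / 17.9 = 18.33 in total.
Round up → use L = 18.5 in.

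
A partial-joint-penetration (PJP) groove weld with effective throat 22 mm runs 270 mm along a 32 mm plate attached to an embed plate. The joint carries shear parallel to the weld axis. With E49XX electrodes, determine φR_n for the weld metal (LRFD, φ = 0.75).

φR_n ≈ 1310 kN

E49XX → F_EXX = 490 MPa.
Effective throat (given) t_e = 22 mm.
A_we = 22 × 270 = 5940 mm².
F_nw = 0.6 F_EXX = 294 MPa.
φR_n = 0.75 × 294 × 5940 × 10⁻³ = 1310 kN.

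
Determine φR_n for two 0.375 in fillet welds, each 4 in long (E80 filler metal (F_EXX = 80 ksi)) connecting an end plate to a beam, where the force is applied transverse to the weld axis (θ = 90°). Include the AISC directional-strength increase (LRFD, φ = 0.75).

φR_n ≈ 115 kips

t_e = 0.707 × 0.375 = 0.2651 in; A_we = 0.2651 × 8 = 2.121 in².
Directional factor: 1.0 + 0.5 sin^1.5(90°) = 1.5.
F_nw = 0.6 × 80 × 1.5 = 72 ksi.
φR_n = 0.75 × 72 × 2.121 = 114.5 kips.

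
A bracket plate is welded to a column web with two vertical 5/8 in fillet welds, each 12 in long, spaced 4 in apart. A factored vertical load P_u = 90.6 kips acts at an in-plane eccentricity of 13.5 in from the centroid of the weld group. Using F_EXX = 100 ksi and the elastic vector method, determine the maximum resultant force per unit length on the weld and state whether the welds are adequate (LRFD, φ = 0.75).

f_max ≈ 21.6 kip/in; NOT adequate

Total weld length L_w = 24 in. Treat welds as unit-width lines.
Polar moment about centroid: J = 2[d³/12 + d(b/2)²] = 2[12³/12 + 12×2²] = 384 in³.
Direct shear f_v = P/L_w = 90.6 / 24 = 3.775 kip/in (vertical).
Torsion M = P·e = 90.6 × 13.5 = 1223.1 kip·in.
Critical point at (x, y) = (2, 6) from centroid. f_tx = M·y/J = 19.11 kip/in; f_ty = M·x/J = 6.37 kip/in.
Resultant f_max = √[f_tx² + (f_v + f_ty)²] = √[19.11² + (3.775 + 6.37)²] = 21.64 kip/in.
Capacity per unit length: φr_n = 0.75 × 0.6 × 100 × (0.707 × 0.625) = 19.88 kip/in.
21.64 > 19.88 → NOT adequate.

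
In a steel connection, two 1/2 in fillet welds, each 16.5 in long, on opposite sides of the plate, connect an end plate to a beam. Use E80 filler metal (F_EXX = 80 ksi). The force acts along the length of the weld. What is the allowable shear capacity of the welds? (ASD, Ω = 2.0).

R_n/Ω ≈ 280 kips

Effective throat t_e = 0.707 × 0.5 = 0.3535 in.
Total length L = 33 in; A_we = 0.3535 × 33 = 11.67 in².
F_nw = 0.6 F_EXX = 0.6 × 80 = 48 ksi.
R_n = 48 × 11.67 = 559.9 kips; R_n/Ω = 559.9/2.0 = 280 kips.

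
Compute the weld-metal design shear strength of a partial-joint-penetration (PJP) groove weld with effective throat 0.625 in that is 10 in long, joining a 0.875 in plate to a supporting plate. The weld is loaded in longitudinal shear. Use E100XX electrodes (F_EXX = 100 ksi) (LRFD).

Effective throat (given) t_e = 0.625 in.
A_we = 0.625 × 10 = 6.25 in².
F_nw = 0.6 F_EXX = 60 ksi.
φR_n = 0.75 × 60 × 6.25 = 281.2 kips.

φR_n ≈ 281 kips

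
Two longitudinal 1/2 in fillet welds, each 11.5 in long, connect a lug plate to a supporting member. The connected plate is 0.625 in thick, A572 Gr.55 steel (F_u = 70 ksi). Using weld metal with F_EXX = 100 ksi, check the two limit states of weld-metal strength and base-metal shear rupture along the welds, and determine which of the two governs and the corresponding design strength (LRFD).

φR_n ≈ 366 kips (weld metal governs)

t_e = 0.707 × 0.5 = 0.3535 in; L = 23 in.
Weld metal: φR_n = 0.75 × 0.6 × 100 × 0.3535 × 23 = 365.9 kips.
Base metal (shear rupture): φR_n = 0.75 × 0.6 × 70 × 0.625 × 23 = 452.8 kips.
Governing: weld metal.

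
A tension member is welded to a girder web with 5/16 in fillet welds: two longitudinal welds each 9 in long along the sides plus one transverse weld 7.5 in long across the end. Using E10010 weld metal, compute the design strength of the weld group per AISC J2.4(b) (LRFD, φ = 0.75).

φR_n ≈ 264 kip

E100XX → F_EXX = 100 ksi.
t_e = 0.707 × 0.3125 = 0.2209 in.
R_nwl = 0.6 × 100 × 0.2209 × 18 = 238.6 kip (longitudinal, 2 welds).
R_nwt = 0.6 × 100 × 0.2209 × 7.5 = 99.42 kip (transverse, base value).
(i) R_nwl + R_nwt = 338 kip; (ii) 0.85 R_nwl + 1.5 R_nwt = 352 kip.
R_n = max = 352 kip [governs: (ii)]; φR_n = 264 kip.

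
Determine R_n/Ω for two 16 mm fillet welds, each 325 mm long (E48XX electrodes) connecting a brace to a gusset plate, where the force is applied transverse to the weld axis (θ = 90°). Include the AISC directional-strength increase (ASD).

R_n/Ω ≈ 1590 kN

E48XX → F_EXX = 480 MPa.
t_e = 0.707 × 16 = 11.31 mm; A_we = 11.31 × 650 = 7353 mm².
Directional factor: 1.0 + 0.5 sin^1.5(90°) = 1.5.
F_nw = 0.6 × 480 × 1.5 = 432 MPa.
R_n/Ω = (432 × 7353) / 2.0 × 10⁻³ = 1588 kN.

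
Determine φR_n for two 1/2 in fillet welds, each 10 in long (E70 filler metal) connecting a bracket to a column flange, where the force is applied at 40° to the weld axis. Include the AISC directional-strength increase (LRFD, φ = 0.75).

φR_n ≈ 280 kips

E70XX → F_EXX = 70 ksi.
t_e = 0.707 × 0.5 = 0.3535 in; A_we = 0.3535 × 20 = 7.07 in².
Directional factor: 1.0 + 0.5 sin^1.5(40°) = 1.258.
F_nw = 0.6 × 70 × 1.258 = 52.82 ksi.
φR_n = 0.75 × 52.82 × 7.07 = 280.1 kips.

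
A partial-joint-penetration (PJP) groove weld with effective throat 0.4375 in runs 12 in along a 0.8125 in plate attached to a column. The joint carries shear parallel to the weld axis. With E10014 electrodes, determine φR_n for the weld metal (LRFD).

φR_n ≈ 236 kips

E100XX → F_EXX = 100 ksi.
Effective throat (given) t_e = 0.4375 in.
A_we = 0.4375 × 12 = 5.25 in².
F_nw = 0.6 F_EXX = 60 ksi.
φR_n = 0.75 × 60 × 5.25 = 236.2 kips.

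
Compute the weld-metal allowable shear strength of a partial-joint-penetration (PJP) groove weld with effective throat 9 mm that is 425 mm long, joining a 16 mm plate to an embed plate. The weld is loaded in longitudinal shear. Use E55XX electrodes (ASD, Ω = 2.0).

R_n/Ω ≈ 631 kN

E55XX → F_EXX = 550 MPa.
Effective throat (given) t_e = 9 mm.
A_we = 9 × 425 = 3825 mm².
F_nw = 0.6 F_EXX = 330 MPa.
R_n/Ω = (330 × 3825) / 2.0 × 10⁻³ = 631.1 kN.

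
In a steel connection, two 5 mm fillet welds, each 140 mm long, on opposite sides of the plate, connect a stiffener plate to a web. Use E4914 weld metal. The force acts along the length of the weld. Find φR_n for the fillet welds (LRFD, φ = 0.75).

E49XX → F_EXX = 490 MPa.
Effective throat t_e = 0.707 × 5 = 3.535 mm.
Total length L = 280 mm; A_we = 3.535 × 280 = 989.8 mm².
F_nw = 0.6 F_EXX = 0.6 × 490 = 294 MPa.
φR_n = 0.75 × 294 × 989.8 × 10⁻³ = 218.3 kN.

φR_n ≈ 218 kN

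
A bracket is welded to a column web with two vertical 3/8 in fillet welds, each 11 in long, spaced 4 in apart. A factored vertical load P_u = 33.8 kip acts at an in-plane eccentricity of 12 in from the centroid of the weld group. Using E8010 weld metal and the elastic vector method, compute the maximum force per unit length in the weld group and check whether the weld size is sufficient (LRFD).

E80XX → F_EXX = 80 ksi.
Total weld length L_w = 22 in. Treat welds as unit-width lines.
Polar moment about centroid: J = 2[d³/12 + d(b/2)²] = 2[11³/12 + 11×2²] = 309.8 in³.
Direct shear f_v = P/L_w = 33.8 / 22 = 1.536 kip/in (vertical).
Torsion M = P·e = 33.8 × 12 = 405.6 kip·in.
Critical point at (x, y) = (2, 5.5) from centroid. f_tx = M·y/J = 7.2 kip/in; f_ty = M·x/J = 2.618 kip/in.
Resultant f_max = √[f_tx² + (f_v + f_ty)²] = √[7.2² + (1.536 + 2.618)²] = 8.313 kip/in.
Capacity per unit length: φr_n = 0.75 × 0.6 × 80 × (0.707 × 0.375) = 9.544 kip/in.
8.313 ≤ 9.544 → adequate.

f_max ≈ 8.31 kip/in; adequate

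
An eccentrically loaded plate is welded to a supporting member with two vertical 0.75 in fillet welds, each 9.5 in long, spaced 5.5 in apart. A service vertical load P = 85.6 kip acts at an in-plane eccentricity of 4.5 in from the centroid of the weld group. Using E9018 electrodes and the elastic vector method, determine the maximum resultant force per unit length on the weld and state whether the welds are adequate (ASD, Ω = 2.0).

E90XX → F_EXX = 90 ksi.
Total weld length L_w = 19 in. Treat welds as unit-width lines.
Polar moment about centroid: J = 2[d³/12 + d(b/2)²] = 2[9.5³/12 + 9.5×2.75²] = 286.6 in³.
Direct shear f_v = P/L_w = 85.6 / 19 = 4.505 kip/in (vertical).
Torsion M = P·e = 85.6 × 4.5 = 385.2 kip·in.
Critical point at (x, y) = (2.75, 4.75) from centroid. f_tx = M·y/J = 6.385 kip/in; f_ty = M·x/J = 3.696 kip/in.
Resultant f_max = √[f_tx² + (f_v + f_ty)²] = √[6.385² + (4.505 + 3.696)²] = 10.39 kip/in.
Capacity per unit length: r_n/Ω = (1/2.0) × 0.6 × 90 × (0.707 × 0.75) = 14.32 kip/in.
10.39 ≤ 14.32 → adequate.

f_max ≈ 10.4 kip/in; adequate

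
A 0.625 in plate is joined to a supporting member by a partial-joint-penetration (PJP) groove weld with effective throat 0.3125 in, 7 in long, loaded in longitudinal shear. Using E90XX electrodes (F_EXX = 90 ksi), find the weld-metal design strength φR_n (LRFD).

Effective throat (given) t_e = 0.3125 in.
A_we = 0.3125 × 7 = 2.188 in².
F_nw = 0.6 F_EXX = 54 ksi.
φR_n = 0.75 × 54 × 2.188 = 88.59 kips.

φR_n ≈ 88.6 kips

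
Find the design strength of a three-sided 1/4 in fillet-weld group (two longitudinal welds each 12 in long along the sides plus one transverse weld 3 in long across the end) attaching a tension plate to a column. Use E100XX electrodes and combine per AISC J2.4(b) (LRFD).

E100XX → F_EXX = 100 ksi.
t_e = 0.707 × 0.25 = 0.1767 in.
R_nwl = 0.6 × 100 × 0.1767 × 24 = 254.5 kips (longitudinal, 2 welds).
R_nwt = 0.6 × 100 × 0.1767 × 3 = 31.81 kips (transverse, base value).
(i) R_nwl + R_nwt = 286.3 kips; (ii) 0.85 R_nwl + 1.5 R_nwt = 264.1 kips.
R_n = max = 286.3 kips [governs: (i)]; φR_n = 214.8 kips.

φR_n ≈ 215 kips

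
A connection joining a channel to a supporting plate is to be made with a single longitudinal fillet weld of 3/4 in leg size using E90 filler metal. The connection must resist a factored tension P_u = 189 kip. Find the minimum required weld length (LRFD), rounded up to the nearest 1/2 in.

L = 9 in

E90XX → F_EXX = 90 ksi.
Throat t_e = 0.707 × 0.75 = 0.5302 in.
φr_n = 0.75 × 0.6 × 90 × 0.5302 = 21.48 kip/in.
L_req = P_u / φr_n = 189 / 21.48 = 8.801 in total.
Round up → use L = 9 in.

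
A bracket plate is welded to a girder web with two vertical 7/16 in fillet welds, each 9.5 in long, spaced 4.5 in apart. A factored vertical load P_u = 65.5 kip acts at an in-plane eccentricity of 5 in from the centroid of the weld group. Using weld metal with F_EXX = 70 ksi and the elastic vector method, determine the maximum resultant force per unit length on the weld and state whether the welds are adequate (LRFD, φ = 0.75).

Total weld length L_w = 19 in. Treat welds as unit-width lines.
Polar moment about centroid: J = 2[d³/12 + d(b/2)²] = 2[9.5³/12 + 9.5×2.25²] = 239.1 in³.
Direct shear f_v = P/L_w = 65.5 / 19 = 3.447 kip/in (vertical).
Torsion M = P·e = 65.5 × 5 = 327.5 kip·in.
Critical point at (x, y) = (2.25, 4.75) from centroid. f_tx = M·y/J = 6.507 kip/in; f_ty = M·x/J = 3.082 kip/in.
Resultant f_max = √[f_tx² + (f_v + f_ty)²] = √[6.507² + (3.447 + 3.082)²] = 9.218 kip/in.
Capacity per unit length: φr_n = 0.75 × 0.6 × 70 × (0.707 × 0.4375) = 9.743 kip/in.
9.218 ≤ 9.743 → adequate.

f_max ≈ 9.22 kip/in; adequate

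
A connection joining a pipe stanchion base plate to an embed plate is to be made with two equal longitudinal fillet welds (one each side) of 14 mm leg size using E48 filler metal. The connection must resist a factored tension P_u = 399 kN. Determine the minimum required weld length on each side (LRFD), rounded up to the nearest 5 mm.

E48XX → F_EXX = 480 MPa.
Throat t_e = 0.707 × 14 = 9.898 mm.
φr_n = 0.75 × 0.6 × 480 × 9.898 × 10⁻³ = 2.138 kN/mm.
L_req = P_u / φr_n = 399 / 2.138 = 186.6 mm total.
Per side: 186.6 / 2 = 93.31 mm.
Round up → use L = 95 mm on each side.

L = 95 mm on each side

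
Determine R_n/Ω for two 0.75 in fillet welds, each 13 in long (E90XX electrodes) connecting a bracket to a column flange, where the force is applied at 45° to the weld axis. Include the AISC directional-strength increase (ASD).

E90XX → F_EXX = 90 ksi.
t_e = 0.707 × 0.75 = 0.5302 in; A_we = 0.5302 × 26 = 13.79 in².
Directional factor: 1.0 + 0.5 sin^1.5(45°) = 1.297.
F_nw = 0.6 × 90 × 1.297 = 70.05 ksi.
R_n/Ω = (70.05 × 13.79) / 2.0 = 482.9 kips.

R_n/Ω ≈ 483 kips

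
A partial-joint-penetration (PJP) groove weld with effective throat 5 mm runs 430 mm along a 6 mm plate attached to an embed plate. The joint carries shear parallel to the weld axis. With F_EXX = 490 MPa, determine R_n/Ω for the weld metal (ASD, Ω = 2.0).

R_n/Ω ≈ 316 kN

Effective throat (given) t_e = 5 mm.
A_we = 5 × 430 = 2150 mm².
F_nw = 0.6 F_EXX = 294 MPa.
R_n/Ω = (294 × 2150) / 2.0 × 10⁻³ = 316.1 kN.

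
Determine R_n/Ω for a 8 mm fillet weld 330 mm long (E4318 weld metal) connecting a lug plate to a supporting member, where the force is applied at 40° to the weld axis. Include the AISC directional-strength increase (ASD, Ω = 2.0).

E43XX → F_EXX = 430 MPa.
t_e = 0.707 × 8 = 5.656 mm; A_we = 5.656 × 330 = 1866 mm².
Directional factor: 1.0 + 0.5 sin^1.5(40°) = 1.258.
F_nw = 0.6 × 430 × 1.258 = 324.5 MPa.
R_n/Ω = (324.5 × 1866) / 2.0 × 10⁻³ = 302.8 kN.

R_n/Ω ≈ 303 kN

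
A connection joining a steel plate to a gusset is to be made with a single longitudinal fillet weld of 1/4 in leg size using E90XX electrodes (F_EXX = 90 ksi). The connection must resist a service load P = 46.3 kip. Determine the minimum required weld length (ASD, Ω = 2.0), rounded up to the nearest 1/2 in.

L = 10 in

Throat t_e = 0.707 × 0.25 = 0.1767 in.
r_n/Ω = (0.6 × 90 × 0.1767) / 2.0 = 4.772 kip/in.
L_req = P / (r_n/Ω) = 46.3 / 4.772 = 9.702 in total.
Round up → use L = 10 in.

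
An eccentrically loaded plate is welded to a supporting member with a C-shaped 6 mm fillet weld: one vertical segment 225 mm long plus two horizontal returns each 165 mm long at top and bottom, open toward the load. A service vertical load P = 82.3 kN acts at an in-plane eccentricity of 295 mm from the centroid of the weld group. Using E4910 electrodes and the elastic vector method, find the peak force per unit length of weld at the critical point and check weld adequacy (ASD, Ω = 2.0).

E49XX → F_EXX = 490 MPa.
Total weld length L_w = 555 mm. Treat welds as unit-width lines.
Centroid: x̄ = 2×165×82.5 / 555 = 49.05 mm from the vertical weld.
Polar moment about centroid: J = I_x + I_y = [225³/12 + 2×165×112.5²] + [225×49.05² + 2(165³/12 + 165×33.45²)] = 6785000 mm³.
Direct shear f_v = P/L_w = 82.3×10³ / 555 = 148.3 N/mm (vertical).
Torsion M = P·e = 82.3×10³ × 295 = 24278000 N·mm.
Critical point at (x, y) = (115.9, 112.5) from centroid. f_tx = M·y/J = 402.6 N/mm; f_ty = M·x/J = 414.9 N/mm.
Resultant f_max = √[f_tx² + (f_v + f_ty)²] = √[402.6² + (148.3 + 414.9)²] = 692.2 N/mm.
Capacity per unit length: r_n/Ω = (1/2.0) × 0.6 × 490 × (0.707 × 6) = 623.6 N/mm.
692.2 > 623.6 → NOT adequate.

f_max ≈ 692 N/mm; NOT adequate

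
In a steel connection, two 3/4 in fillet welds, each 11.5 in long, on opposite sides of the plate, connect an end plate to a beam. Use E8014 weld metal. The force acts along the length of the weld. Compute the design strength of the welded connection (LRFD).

φR_n ≈ 439 kips

E80XX → F_EXX = 80 ksi.
Effective throat t_e = 0.707 × 0.75 = 0.5302 in.
Total length L = 23 in; A_we = 0.5302 × 23 = 12.2 in².
F_nw = 0.6 F_EXX = 0.6 × 80 = 48 ksi.
φR_n = 0.75 × 48 × 12.2 = 439 kips.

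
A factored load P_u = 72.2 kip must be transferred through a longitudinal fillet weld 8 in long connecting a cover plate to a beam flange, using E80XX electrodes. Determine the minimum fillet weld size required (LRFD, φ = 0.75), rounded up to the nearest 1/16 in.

w = 3/8 in

E80XX → F_EXX = 80 ksi.
Total weld length L = 8 in.
Required throat t_e = P_u / (φ × 0.6 F_EXX × L) = 72.2 / (0.75 × 0.6 × 80 × 8) = 0.2507 in.
Required leg w = t_e / 0.707 = 0.3546 in → use 3/8 in.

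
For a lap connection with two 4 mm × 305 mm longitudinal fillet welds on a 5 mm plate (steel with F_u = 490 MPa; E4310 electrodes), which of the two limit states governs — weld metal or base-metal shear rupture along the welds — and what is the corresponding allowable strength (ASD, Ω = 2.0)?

R_n/Ω ≈ 223 kN (weld metal governs)

E43XX → F_EXX = 430 MPa.
t_e = 0.707 × 4 = 2.828 mm; L = 610 mm.
Weld metal: R_n/Ω = (1/2.0) × 0.6 × 430 × 2.828 × 610 × 10⁻³ = 222.5 kN.
Base metal (shear rupture): R_n/Ω = (1/2.0) × 0.6 × 490 × 5 × 610 × 10⁻³ = 448.4 kN.
Governing: weld metal.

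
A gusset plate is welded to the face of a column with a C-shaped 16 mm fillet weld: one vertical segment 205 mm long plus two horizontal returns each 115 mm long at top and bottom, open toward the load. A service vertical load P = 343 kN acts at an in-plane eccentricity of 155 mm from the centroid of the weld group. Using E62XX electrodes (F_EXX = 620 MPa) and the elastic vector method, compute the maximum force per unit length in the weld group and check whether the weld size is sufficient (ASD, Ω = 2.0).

f_max ≈ 2460 N/mm; NOT adequate

Total weld length L_w = 435 mm. Treat welds as unit-width lines.
Centroid: x̄ = 2×115×57.5 / 435 = 30.4 mm from the vertical weld.
Polar moment about centroid: J = I_x + I_y = [205³/12 + 2×115×102.5²] + [205×30.4² + 2(115³/12 + 115×27.1²)] = 3746000 mm³.
Direct shear f_v = P/L_w = 343×10³ / 435 = 788.5 N/mm (vertical).
Torsion M = P·e = 343×10³ × 155 = 53165000 N·mm.
Critical point at (x, y) = (84.6, 102.5) from centroid. f_tx = M·y/J = 1455 N/mm; f_ty = M·x/J = 1201 N/mm.
Resultant f_max = √[f_tx² + (f_v + f_ty)²] = √[1455² + (788.5 + 1201)²] = 2464 N/mm.
Capacity per unit length: r_n/Ω = (1/2.0) × 0.6 × 620 × (0.707 × 16) = 2104 N/mm.
2464 > 2104 → NOT adequate.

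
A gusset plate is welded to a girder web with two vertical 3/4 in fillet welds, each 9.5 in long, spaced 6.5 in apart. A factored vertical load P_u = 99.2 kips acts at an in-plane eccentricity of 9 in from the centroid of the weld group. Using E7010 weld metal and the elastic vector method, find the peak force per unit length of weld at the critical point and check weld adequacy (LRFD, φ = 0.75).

f_max ≈ 18.4 kip/in; NOT adequate

E70XX → F_EXX = 70 ksi.
Total weld length L_w = 19 in. Treat welds as unit-width lines.
Polar moment about centroid: J = 2[d³/12 + d(b/2)²] = 2[9.5³/12 + 9.5×3.25²] = 343.6 in³.
Direct shear f_v = P/L_w = 99.2 / 19 = 5.221 kip/in (vertical).
Torsion M = P·e = 99.2 × 9 = 892.8 kip·in.
Critical point at (x, y) = (3.25, 4.75) from centroid. f_tx = M·y/J = 12.34 kip/in; f_ty = M·x/J = 8.445 kip/in.
Resultant f_max = √[f_tx² + (f_v + f_ty)²] = √[12.34² + (5.221 + 8.445)²] = 18.41 kip/in.
Capacity per unit length: φr_n = 0.75 × 0.6 × 70 × (0.707 × 0.75) = 16.7 kip/in.
18.41 > 16.7 → NOT adequate.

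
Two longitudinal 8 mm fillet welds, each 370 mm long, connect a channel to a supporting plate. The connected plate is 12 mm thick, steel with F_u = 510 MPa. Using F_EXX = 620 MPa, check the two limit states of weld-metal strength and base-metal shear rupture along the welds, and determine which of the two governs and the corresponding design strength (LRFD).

t_e = 0.707 × 8 = 5.656 mm; L = 740 mm.
Weld metal: φR_n = 0.75 × 0.6 × 620 × 5.656 × 740 × 10⁻³ = 1168 kN.
Base metal (shear rupture): φR_n = 0.75 × 0.6 × 510 × 12 × 740 × 10⁻³ = 2038 kN.
Governing: weld metal.

φR_n ≈ 1170 kN (weld metal governs)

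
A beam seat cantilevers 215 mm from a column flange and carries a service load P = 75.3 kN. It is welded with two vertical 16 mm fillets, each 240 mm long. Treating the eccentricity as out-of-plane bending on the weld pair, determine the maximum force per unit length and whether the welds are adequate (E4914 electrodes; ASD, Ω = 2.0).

f_max ≈ 858 N/mm; adequate

E49XX → F_EXX = 490 MPa.
L_w = 2 × 240 = 480 mm; section modulus (unit throat) S = 2 × L²/6 = 19200 mm².
Direct shear f_v = P/L_w = 75.3×10³/480 = 156.9 N/mm.
Moment M = P × e = 75.3×10³ × 215 = 16190000 N·mm; bending f_b = M/S = 843.2 N/mm.
f_max = √(f_v² + f_b²) = √(156.9² + 843.2²) = 857.7 N/mm.
r_n/Ω = (1/2.0) × 0.6 × 490 × (0.707 × 16) = 1663 N/mm → adequate.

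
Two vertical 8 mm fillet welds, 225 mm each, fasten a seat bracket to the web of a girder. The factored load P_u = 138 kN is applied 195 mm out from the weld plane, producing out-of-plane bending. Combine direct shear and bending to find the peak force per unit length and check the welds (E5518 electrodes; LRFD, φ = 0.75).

E55XX → F_EXX = 550 MPa.
L_w = 2 × 225 = 450 mm; section modulus (unit throat) S = 2 × L²/6 = 16880 mm².
Direct shear f_v = P/L_w = 138×10³/450 = 306.7 N/mm.
Moment M = P × e = 138×10³ × 195 = 26910000 N·mm; bending f_b = M/S = 1595 N/mm.
f_max = √(f_v² + f_b²) = √(306.7² + 1595²) = 1624 N/mm.
φr_n = 0.75 × 0.6 × 550 × (0.707 × 8) = 1400 N/mm → NOT adequate.

f_max ≈ 1620 N/mm; NOT adequate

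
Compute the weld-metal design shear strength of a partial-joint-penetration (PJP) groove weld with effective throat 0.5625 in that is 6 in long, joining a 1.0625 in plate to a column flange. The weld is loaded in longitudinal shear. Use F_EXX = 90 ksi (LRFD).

φR_n ≈ 137 kip

Effective throat (given) t_e = 0.5625 in.
A_we = 0.5625 × 6 = 3.375 in².
F_nw = 0.6 F_EXX = 54 ksi.
φR_n = 0.75 × 54 × 3.375 = 136.7 kip.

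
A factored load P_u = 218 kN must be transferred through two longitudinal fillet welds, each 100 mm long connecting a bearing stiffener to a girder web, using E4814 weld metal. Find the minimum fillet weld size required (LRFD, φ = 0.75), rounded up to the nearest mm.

E48XX → F_EXX = 480 MPa.
Total weld length L = 200 mm.
Required throat t_e = P_u / (φ × 0.6 F_EXX × L) = 218 / (0.75 × 0.6 × 480 × 200 × 10⁻³) = 5.046 mm.
Required leg w = t_e / 0.707 = 7.138 mm → use 8 mm.

w = 8 mm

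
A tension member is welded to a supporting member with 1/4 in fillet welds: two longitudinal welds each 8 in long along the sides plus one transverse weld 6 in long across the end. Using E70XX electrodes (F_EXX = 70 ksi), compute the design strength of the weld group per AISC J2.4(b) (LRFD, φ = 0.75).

φR_n ≈ 126 kip

t_e = 0.707 × 0.25 = 0.1767 in.
R_nwl = 0.6 × 70 × 0.1767 × 16 = 118.8 kip (longitudinal, 2 welds).
R_nwt = 0.6 × 70 × 0.1767 × 6 = 44.54 kip (transverse, base value).
(i) R_nwl + R_nwt = 163.3 kip; (ii) 0.85 R_nwl + 1.5 R_nwt = 167.8 kip.
R_n = max = 167.8 kip [governs: (ii)]; φR_n = 125.8 kip.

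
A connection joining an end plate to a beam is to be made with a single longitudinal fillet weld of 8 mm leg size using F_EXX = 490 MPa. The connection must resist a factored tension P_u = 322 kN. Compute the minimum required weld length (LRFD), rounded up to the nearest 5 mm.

L = 260 mm

Throat t_e = 0.707 × 8 = 5.656 mm.
φr_n = 0.75 × 0.6 × 490 × 5.656 × 10⁻³ = 1.247 kN/mm.
L_req = P_u / φr_n = 322 / 1.247 = 258.2 mm total.
Round up → use L = 260 mm.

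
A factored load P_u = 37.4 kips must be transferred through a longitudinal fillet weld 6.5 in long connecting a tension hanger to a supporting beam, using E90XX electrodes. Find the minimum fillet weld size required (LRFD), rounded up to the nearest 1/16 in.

w = 1/4 in

E90XX → F_EXX = 90 ksi.
Total weld length L = 6.5 in.
Required throat t_e = P_u / (φ × 0.6 F_EXX × L) = 37.4 / (0.75 × 0.6 × 90 × 6.5) = 0.1421 in.
Required leg w = t_e / 0.707 = 0.2009 in → use 1/4 in.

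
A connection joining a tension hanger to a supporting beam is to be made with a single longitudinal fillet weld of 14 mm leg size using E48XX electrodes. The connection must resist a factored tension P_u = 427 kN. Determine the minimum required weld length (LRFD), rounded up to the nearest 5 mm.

E48XX → F_EXX = 480 MPa.
Throat t_e = 0.707 × 14 = 9.898 mm.
φr_n = 0.75 × 0.6 × 480 × 9.898 × 10⁻³ = 2.138 kN/mm.
L_req = P_u / φr_n = 427 / 2.138 = 199.7 mm total.
Round up → use L = 200 mm.

L = 200 mm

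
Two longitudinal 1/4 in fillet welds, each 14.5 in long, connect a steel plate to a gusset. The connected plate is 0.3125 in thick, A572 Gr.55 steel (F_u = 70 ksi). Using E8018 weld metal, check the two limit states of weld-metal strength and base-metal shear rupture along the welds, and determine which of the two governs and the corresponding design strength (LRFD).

E80XX → F_EXX = 80 ksi.
t_e = 0.707 × 0.25 = 0.1767 in; L = 29 in.
Weld metal: φR_n = 0.75 × 0.6 × 80 × 0.1767 × 29 = 184.5 kips.
Base metal (shear rupture): φR_n = 0.75 × 0.6 × 70 × 0.3125 × 29 = 285.5 kips.
Governing: weld metal.

φR_n ≈ 185 kips (weld metal governs)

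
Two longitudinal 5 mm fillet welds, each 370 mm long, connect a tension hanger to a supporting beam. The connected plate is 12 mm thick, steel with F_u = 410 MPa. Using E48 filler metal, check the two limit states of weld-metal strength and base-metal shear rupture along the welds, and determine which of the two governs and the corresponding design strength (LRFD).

E48XX → F_EXX = 480 MPa.
t_e = 0.707 × 5 = 3.535 mm; L = 740 mm.
Weld metal: φR_n = 0.75 × 0.6 × 480 × 3.535 × 740 × 10⁻³ = 565 kN.
Base metal (shear rupture): φR_n = 0.75 × 0.6 × 410 × 12 × 740 × 10⁻³ = 1638 kN.
Governing: weld metal.

φR_n ≈ 565 kN (weld metal governs)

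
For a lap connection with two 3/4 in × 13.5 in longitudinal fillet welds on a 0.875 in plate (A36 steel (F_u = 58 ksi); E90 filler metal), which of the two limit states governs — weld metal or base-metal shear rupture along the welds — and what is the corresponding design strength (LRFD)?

E90XX → F_EXX = 90 ksi.
t_e = 0.707 × 0.75 = 0.5302 in; L = 27 in.
Weld metal: φR_n = 0.75 × 0.6 × 90 × 0.5302 × 27 = 579.8 kip.
Base metal (shear rupture): φR_n = 0.75 × 0.6 × 58 × 0.875 × 27 = 616.6 kip.
Governing: weld metal.

φR_n ≈ 580 kip (weld metal governs)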